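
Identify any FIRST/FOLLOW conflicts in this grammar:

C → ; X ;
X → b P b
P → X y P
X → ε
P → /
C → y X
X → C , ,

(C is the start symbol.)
Yes. X → C ',' ',' with FOLLOW(X) on { ';', 'y' }

A FIRST/FOLLOW conflict occurs when a non-terminal N has a nullable alternative N → β (β ⇒* ε) and another alternative N → α with FIRST(α) ∩ FOLLOW(N) ≠ ∅: on such a lookahead the parser cannot decide between expanding α and letting N vanish via β.

Nullable non-terminals: X.
FIRST sets used below: FIRST(C) = { ';', 'y' }

X: nullable alternative(s) X → ε; FOLLOW(X) = { $, ',', ';', 'y' }
  X → b P b: FIRST \ {ε} = { 'b' } — disjoint from FOLLOW(X)
  X → ε: FIRST \ {ε} = { } — this is the only nullable alternative, skip
  X → C , ,: FIRST \ {ε} = { ';', 'y' } — overlaps FOLLOW(X) on { ';', 'y' }: CONFLICT

C, P have no nullable alternative, so no FIRST/FOLLOW check is needed there.

So the grammar has 1 FIRST/FOLLOW conflict (marked CONFLICT above).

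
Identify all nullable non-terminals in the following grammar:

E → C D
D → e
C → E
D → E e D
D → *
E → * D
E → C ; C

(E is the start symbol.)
None

A non-terminal is nullable if it can derive ε (the empty string): either it has an ε-production, or it has a production whose right-hand side consists entirely of nullable non-terminals.

There are no ε-productions, so no non-terminal can derive ε.
No non-terminals are nullable.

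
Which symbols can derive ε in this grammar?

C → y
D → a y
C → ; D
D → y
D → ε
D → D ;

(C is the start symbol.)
{ 'D' }

A non-terminal is nullable if it can derive ε (the empty string): either it has an ε-production, or it has a production whose right-hand side consists entirely of nullable non-terminals.

ε-productions: D → ε
So D is immediately nullable.
No further non-terminal can be added: every production for the remaining non-terminals contains a terminal or a non-nullable non-terminal.
Nullable = { 'D' }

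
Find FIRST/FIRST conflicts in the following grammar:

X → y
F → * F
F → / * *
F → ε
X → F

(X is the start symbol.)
No FIRST/FIRST conflicts.

FIRST sets of the non-terminals at (or reachable through a nullable prefix from) the front of some alternative:
  FIRST(F) = { '*', '/', ε }

Productions for X:
  X → y: FIRST = { 'y' }
  X → F: FIRST = { '*', '/', ε }
Productions for F:
  F → * F: FIRST = { '*' }
  F → / * *: FIRST = { '/' }
  F → ε: FIRST = { ε }

All alternatives of each non-terminal have pairwise disjoint FIRST sets.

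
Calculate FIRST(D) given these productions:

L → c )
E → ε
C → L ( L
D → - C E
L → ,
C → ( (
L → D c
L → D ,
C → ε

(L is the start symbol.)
To compute FIRST(D), examine every production with D on the left-hand side, reading each right-hand side left to right until a non-nullable symbol is reached.

From D → - C E:
  - '-' is a terminal: add '-' and stop

Collecting: FIRST(D) = { '-' }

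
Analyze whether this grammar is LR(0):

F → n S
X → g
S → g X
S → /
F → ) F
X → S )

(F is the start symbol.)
No. Shift-reduce conflict between [X → g .] and [S → . /]

Augment with F' → F and build the canonical LR(0) collection (I0 = CLOSURE({[F' → . F]}), then GOTO on every symbol after a dot until no new states appear). It has 12 states:
  I0: { [F → . ) F], [F → . n S], [F' → . F] }  — shift
  I1: { [F → ) . F], [F → . ) F], [F → . n S] }  — shift
  I2: { [F' → F .] }  — accept
  I3: { [F → n . S], [S → . /], [S → . g X] }  — shift
  I4: { [S → / .] }  — reduce
  I5: { [F → n S .] }  — reduce
  I6: { [S → . /], [S → . g X], [S → g . X], [X → . S )], [X → . g] }  — shift
  I7: { [X → S . )] }  — shift
  I8: { [S → g X .] }  — reduce
  I9: { [S → . /], [S → . g X], [S → g . X], [X → . S )], [X → . g], [X → g .] }  — shift, reduce
  I10: { [X → S ) .] }  — reduce
  I11: { [F → ) F .] }  — reduce

Conflict in state I9:
  Shift-reduce conflict between [X → g .] and [S → . /]
So the grammar is NOT LR(0).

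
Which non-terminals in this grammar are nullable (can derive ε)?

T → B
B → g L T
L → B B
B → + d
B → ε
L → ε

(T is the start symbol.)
A non-terminal is nullable if it can derive ε (the empty string): either it has an ε-production, or it has a production whose right-hand side consists entirely of nullable non-terminals.

ε-productions: B → ε, L → ε
So B, L are immediately nullable.
T → B: every symbol on the right is nullable, so T is nullable too.
Every non-terminal is now nullable.
Nullable = { 'B', 'L', 'T' }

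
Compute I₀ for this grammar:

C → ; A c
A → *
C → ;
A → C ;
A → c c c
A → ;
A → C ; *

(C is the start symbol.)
{ [C → . ; A c], [C → . ;], [C' → . C] }

First, augment the grammar with C' → C
I₀ = CLOSURE({ [C' → . C] }):
  [C' → . C] has the dot before C: add [C → . ; A c], [C → . ;]
No further items can be added.

I₀ = { [C → . ; A c], [C → . ;], [C' → . C] }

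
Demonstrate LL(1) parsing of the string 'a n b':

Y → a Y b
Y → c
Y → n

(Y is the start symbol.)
LL(1) parsing maintains a stack (initially the start symbol over $) and the input. At each step: if the stack top is a terminal, match it against the current input token; if it is a non-terminal N, replace it with the RHS of M[N, lookahead] (the unique production whose predict set contains the lookahead).

Stack is shown with the top on the left.

Stack    Input    Action
------------------------
Y $      a n b $  output Y → a Y b
a Y b $  a n b $  match 'a'
Y b $    n b $    output Y → n
n b $    n b $    match 'n'
b $      b $      match 'b'
$        $        accept

The string is accepted.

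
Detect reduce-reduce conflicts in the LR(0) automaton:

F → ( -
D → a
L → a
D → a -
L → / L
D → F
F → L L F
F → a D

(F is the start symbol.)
A reduce-reduce conflict occurs when an LR(0) state has two complete items [A → α .] and [B → β .] — both call for a reduction, and with no lookahead the parser cannot choose between them.

Augment with F' → F and build the canonical LR(0) collection (I0 = CLOSURE({[F' → . F]}), then GOTO on every symbol after a dot until no new states appear). It has 15 states:
  I0: { [F → . ( -], [F → . L L F], [F → . a D], [F' → . F], [L → . / L], [L → . a] }  — shift
  I1: { [F → ( . -] }  — shift
  I2: { [L → . / L], [L → . a], [L → / . L] }  — shift
  I3: { [F' → F .] }  — accept
  I4: { [F → L . L F], [L → . / L], [L → . a] }  — shift
  I5: { [D → . F], [D → . a -], [D → . a], [F → . ( -], [F → . L L F], [F → . a D], [F → a . D], [L → . / L], [L → . a], [L → a .] }  — shift, reduce
  I6: { [F → a D .] }  — reduce
  I7: { [D → F .] }  — reduce
  I8: { [D → . F], [D → . a -], [D → . a], [D → a . -], [D → a .], [F → . ( -], [F → . L L F], [F → . a D], [F → a . D], [L → . / L], [L → . a], [L → a .] }  — shift, 2 reduces
  I9: { [D → a - .] }  — reduce
  I10: { [F → . ( -], [F → . L L F], [F → . a D], [F → L L . F], [L → . / L], [L → . a] }  — shift
  I11: { [L → a .] }  — reduce
  I12: { [F → L L F .] }  — reduce
  I13: { [L → / L .] }  — reduce
  I14: { [F → ( - .] }  — reduce

I8 contains complete items [D → a .], [L → a .] — reduce-reduce conflict.

Answer: Yes — I8: [D → a .] vs [L → a .]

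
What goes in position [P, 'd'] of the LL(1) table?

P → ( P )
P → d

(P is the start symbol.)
To find M[P, 'd'], we find productions for P where 'd' is in the predict set (PREDICT(N → α) = (FIRST(α) \ {ε}) ∪ (FOLLOW(N) if α ⇒* ε)).

P → ( P ): PREDICT = { '(' }
P → d: PREDICT = { 'd' }
  'd' is in predict set, so this production goes in M[P, 'd']

M[P, 'd'] = P → d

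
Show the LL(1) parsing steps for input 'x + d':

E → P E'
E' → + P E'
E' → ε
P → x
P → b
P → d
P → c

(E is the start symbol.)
LL(1) parsing maintains a stack (initially the start symbol over $) and the input. At each step: if the stack top is a terminal, match it against the current input token; if it is a non-terminal N, replace it with the RHS of M[N, lookahead] (the unique production whose predict set contains the lookahead).

Stack is shown with the top on the left.

Stack     Input    Action
-------------------------
E $       x + d $  output E → P E'
P E' $    x + d $  output P → x
x E' $    x + d $  match 'x'
E' $      + d $    output E' → + P E'
+ P E' $  + d $    match '+'
P E' $    d $      output P → d
d E' $    d $      match 'd'
E' $      $        output E' → ε
$         $        accept

The string is accepted.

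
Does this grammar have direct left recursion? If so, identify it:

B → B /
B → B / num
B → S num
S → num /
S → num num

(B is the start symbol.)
Yes, B is left-recursive

Direct left recursion occurs when N → N α for some non-terminal N (the right-hand side begins with the left-hand side itself).

B → B /: LEFT RECURSIVE (starts with B)
B → B / num: LEFT RECURSIVE (starts with B)
B → S num: starts with S
S → num /: starts with num
S → num num: starts with num

The grammar has direct left recursion on: B.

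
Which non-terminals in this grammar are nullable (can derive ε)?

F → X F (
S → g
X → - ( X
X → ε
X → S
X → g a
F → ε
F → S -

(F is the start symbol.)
ε-productions: X → ε, F → ε
So X, F are immediately nullable.
No further non-terminal can be added: every production for the remaining non-terminals contains a terminal or a non-nullable non-terminal.
Nullable = { 'F', 'X' }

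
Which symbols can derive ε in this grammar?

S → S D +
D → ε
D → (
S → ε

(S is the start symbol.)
A non-terminal is nullable if it can derive ε (the empty string): either it has an ε-production, or it has a production whose right-hand side consists entirely of nullable non-terminals.

ε-productions: D → ε, S → ε
So D, S are immediately nullable.
Every non-terminal is now nullable.
Nullable = { 'D', 'S' }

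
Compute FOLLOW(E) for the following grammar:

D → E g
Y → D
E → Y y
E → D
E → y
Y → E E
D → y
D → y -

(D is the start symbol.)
To compute FOLLOW(E), find every occurrence of E on a right-hand side N → α E β: add FIRST(β) \ {ε}, and if β is empty or nullable also add FOLLOW(N). Iterate to a fixed point.

In D → E g: E is followed by g, add FIRST(g) \ {ε} = { 'g' }
In Y → E E: E is followed by E, add FIRST(E) \ {ε} = { 'y' }
In Y → E E: E is at the end, add FOLLOW(Y)

The FOLLOW sets referred to above (computed the same way, to a fixed point):
  FOLLOW(Y) = { 'y' }

Taking the union: FOLLOW(E) = { 'g', 'y' }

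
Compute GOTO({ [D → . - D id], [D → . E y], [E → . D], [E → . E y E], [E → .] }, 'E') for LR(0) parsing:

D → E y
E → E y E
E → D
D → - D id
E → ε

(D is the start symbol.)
GOTO(I, 'E') = CLOSURE({ [A → αX.β] : [A → α.Xβ] ∈ I, X = 'E' })

Items with dot before 'E', with the dot advanced:
  [D → . E y] → [D → E . y]
  [E → . E y E] → [E → E . y E]
Closure adds nothing (no advanced item has the dot before a non-terminal).

GOTO = { [D → E . y], [E → E . y E] }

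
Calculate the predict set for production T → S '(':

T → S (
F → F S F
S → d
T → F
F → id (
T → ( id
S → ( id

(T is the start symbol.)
PREDICT(T → S '(') = (FIRST(RHS) \ {ε}) ∪ (FOLLOW(T) if ε ∈ FIRST(RHS), i.e. RHS ⇒* ε)
FIRST(S) = { '(', 'd' }
FIRST(S '(') = { '(', 'd' }
ε ∉ FIRST(S '('), so FOLLOW(T) is not added.
PREDICT(T → S '(') = { '(', 'd' }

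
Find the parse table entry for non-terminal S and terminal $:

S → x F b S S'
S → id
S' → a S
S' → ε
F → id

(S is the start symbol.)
Empty (error entry)

To find M[S, $], we find productions for S where $ is in the predict set (PREDICT(N → α) = (FIRST(α) \ {ε}) ∪ (FOLLOW(N) if α ⇒* ε)).

S → x F b S S': PREDICT = { 'x' }
S → id: PREDICT = { 'id' }

M[S, $] is empty (no production applies)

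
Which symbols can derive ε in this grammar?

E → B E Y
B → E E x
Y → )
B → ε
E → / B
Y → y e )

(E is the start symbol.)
ε-productions: B → ε
So B is immediately nullable.
No further non-terminal can be added: every production for the remaining non-terminals contains a terminal or a non-nullable non-terminal.
Nullable = { 'B' }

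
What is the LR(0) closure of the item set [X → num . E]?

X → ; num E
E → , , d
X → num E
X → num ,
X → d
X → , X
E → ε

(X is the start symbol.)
Start with: [X → num . E]
  [X → num . E] has the dot before E: add [E → . , , d], [E → .]
No further items can be added.

CLOSURE = { [E → . , , d], [E → .], [X → num . E] }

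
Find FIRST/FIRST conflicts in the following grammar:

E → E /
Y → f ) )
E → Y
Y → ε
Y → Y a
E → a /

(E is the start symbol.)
FIRST sets of the non-terminals at (or reachable through a nullable prefix from) the front of some alternative:
  FIRST(E) = { '/', 'a', 'f', ε }
  FIRST(Y) = { 'a', 'f', ε }

Productions for E:
  E → E /: FIRST = { '/', 'a', 'f' }
  E → Y: FIRST = { 'a', 'f', ε }
  E → a /: FIRST = { 'a' }
Productions for Y:
  Y → f ) ): FIRST = { 'f' }
  Y → ε: FIRST = { ε }
  Y → Y a: FIRST = { 'a', 'f' }

Conflict for E: E → E / and E → Y
  Overlap: { 'a', 'f' }
Conflict for E: E → E / and E → a /
  Overlap: { 'a' }
Conflict for E: E → Y and E → a /
  Overlap: { 'a' }
Conflict for Y: Y → f ) ) and Y → Y a
  Overlap: { 'f' }

Answer: Yes. E → E '/' / E → Y on { 'a', 'f' }; E → E '/' / E → a '/' on { 'a' }; E → Y / E → a '/' on { 'a' }; Y → f ')' ')' / Y → Y a on { 'f' }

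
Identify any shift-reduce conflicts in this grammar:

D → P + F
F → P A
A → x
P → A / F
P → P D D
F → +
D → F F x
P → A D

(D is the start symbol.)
Yes — I7: [F → + .] vs [A → . x]; I8: [F → P A .] vs [A → . x]

Augment with D' → D and build the canonical LR(0) collection (I0 = CLOSURE({[D' → . D]}), then GOTO on every symbol after a dot until no new states appear). It has 18 states:
  I0: { [A → . x], [D → . F F x], [D → . P + F], [D' → . D], [F → . +], [F → . P A], [P → . A / F], [P → . A D], [P → . P D D] }  — shift
  I1: { [F → + .] }  — reduce
  I2: { [A → . x], [D → . F F x], [D → . P + F], [F → . +], [F → . P A], [P → . A / F], [P → . A D], [P → . P D D], [P → A . / F], [P → A . D] }  — shift
  I3: { [D' → D .] }  — accept
  I4: { [A → . x], [D → F . F x], [F → . +], [F → . P A], [P → . A / F], [P → . A D], [P → . P D D] }  — shift
  I5: { [A → . x], [D → . F F x], [D → . P + F], [D → P . + F], [F → . +], [F → . P A], [F → P . A], [P → . A / F], [P → . A D], [P → . P D D], [P → P . D D] }  — shift
  I6: { [A → x .] }  — reduce
  I7: { [A → . x], [D → P + . F], [F → + .], [F → . +], [F → . P A], [P → . A / F], [P → . A D], [P → . P D D] }  — shift, reduce
  I8: { [A → . x], [D → . F F x], [D → . P + F], [F → . +], [F → . P A], [F → P A .], [P → . A / F], [P → . A D], [P → . P D D], [P → A . / F], [P → A . D] }  — shift, reduce
  I9: { [A → . x], [D → . F F x], [D → . P + F], [F → . +], [F → . P A], [P → . A / F], [P → . A D], [P → . P D D], [P → P D . D] }  — shift
  I10: { [P → P D D .] }  — reduce
  I11: { [A → . x], [F → . +], [F → . P A], [P → . A / F], [P → . A D], [P → . P D D], [P → A / . F] }  — shift
  I12: { [P → A D .] }  — reduce
  I13: { [P → A / F .] }  — reduce
  I14: { [A → . x], [D → . F F x], [D → . P + F], [F → . +], [F → . P A], [F → P . A], [P → . A / F], [P → . A D], [P → . P D D], [P → P . D D] }  — shift
  I15: { [D → P + F .] }  — reduce
  I16: { [D → F F . x] }  — shift
  I17: { [D → F F x .] }  — reduce

I7 contains reduce item [F → + .] and shift items [A → . x], [F → . +] — shift-reduce conflict.
I8 contains reduce item [F → P A .] and shift items [A → . x], [F → . +], [P → A . / F] — shift-reduce conflict.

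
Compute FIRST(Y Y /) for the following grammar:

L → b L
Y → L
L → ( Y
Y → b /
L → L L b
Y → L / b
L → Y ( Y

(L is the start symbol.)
{ '(', 'b' }

FIRST sets of the non-terminals involved (from the grammar, by fixed-point iteration):
  FIRST(Y) = { '(', 'b' }

To compute FIRST(Y Y /), process the symbols left to right:
Symbol Y is a non-terminal. Add FIRST(Y) \ {ε} = { '(', 'b' }
Y is not nullable (ε ∉ FIRST(Y)), so stop here.
FIRST(Y Y /) = { '(', 'b' }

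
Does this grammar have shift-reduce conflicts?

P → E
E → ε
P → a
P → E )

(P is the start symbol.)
Yes — I0: [E → .] vs [P → . a]; I1: [P → E .] vs [P → E . )]

A shift-reduce conflict occurs when an LR(0) state has both:
  - a complete (reduce) item [A → α .] (dot at the end), and
  - a shift item [B → β . c γ] (dot before a terminal).

Augment with P' → P and build the canonical LR(0) collection (I0 = CLOSURE({[P' → . P]}), then GOTO on every symbol after a dot until no new states appear). It has 5 states:
  I0: { [E → .], [P → . E )], [P → . E], [P → . a], [P' → . P] }  — shift, reduce
  I1: { [P → E . )], [P → E .] }  — shift, reduce
  I2: { [P' → P .] }  — accept
  I3: { [P → a .] }  — reduce
  I4: { [P → E ) .] }  — reduce

I0 contains reduce item [E → .] and shift item [P → . a] — shift-reduce conflict.
I1 contains reduce item [P → E .] and shift item [P → E . )] — shift-reduce conflict.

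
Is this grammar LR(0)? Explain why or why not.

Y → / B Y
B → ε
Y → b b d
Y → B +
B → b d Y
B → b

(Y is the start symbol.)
No. Shift-reduce conflict between [B → .] and [B → . b]

A grammar is LR(0) if no state in the canonical LR(0) collection has:
  - both a shift item (dot before a terminal) and a complete item (shift-reduce conflict), or
  - two or more complete items (reduce-reduce conflict; the accept item [Y' → Y .] counts as a complete item here).

Augment with Y' → Y and build the canonical LR(0) collection (I0 = CLOSURE({[Y' → . Y]}), then GOTO on every symbol after a dot until no new states appear). It has 13 states:
  I0: { [B → . b d Y], [B → . b], [B → .], [Y → . / B Y], [Y → . B +], [Y → . b b d], [Y' → . Y] }  — shift, reduce
  I1: { [B → . b d Y], [B → . b], [B → .], [Y → / . B Y] }  — shift, reduce
  I2: { [Y → B . +] }  — shift
  I3: { [Y' → Y .] }  — accept
  I4: { [B → b . d Y], [B → b .], [Y → b . b d] }  — shift, reduce
  I5: { [Y → b b . d] }  — shift
  I6: { [B → . b d Y], [B → . b], [B → .], [B → b d . Y], [Y → . / B Y], [Y → . B +], [Y → . b b d] }  — shift, reduce
  I7: { [B → b d Y .] }  — reduce
  I8: { [Y → b b d .] }  — reduce
  I9: { [Y → B + .] }  — reduce
  I10: { [B → . b d Y], [B → . b], [B → .], [Y → . / B Y], [Y → . B +], [Y → . b b d], [Y → / B . Y] }  — shift, reduce
  I11: { [B → b . d Y], [B → b .] }  — shift, reduce
  I12: { [Y → / B Y .] }  — reduce

Conflict in state I0:
  Shift-reduce conflict between [B → .] and [B → . b]
So the grammar is NOT LR(0).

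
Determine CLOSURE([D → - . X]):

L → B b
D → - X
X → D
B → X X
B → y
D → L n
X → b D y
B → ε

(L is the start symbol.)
{ [B → . X X], [B → . y], [B → .], [D → - . X], [D → . - X], [D → . L n], [L → . B b], [X → . D], [X → . b D y] }

To compute CLOSURE, for each item [A → α.Bβ] where B is a non-terminal, add [B → .γ] for all productions B → γ; repeat for the newly added items until nothing changes.

Start with: [D → - . X]
  [D → - . X] has the dot before X: add [X → . D], [X → . b D y]
  [X → . D] has the dot before D: add [D → . - X], [D → . L n]
  [D → . L n] has the dot before L: add [L → . B b]
  [L → . B b] has the dot before B: add [B → . X X], [B → . y], [B → .]
No further items can be added.

CLOSURE = { [B → . X X], [B → . y], [B → .], [D → - . X], [D → . - X], [D → . L n], [L → . B b], [X → . D], [X → . b D y] }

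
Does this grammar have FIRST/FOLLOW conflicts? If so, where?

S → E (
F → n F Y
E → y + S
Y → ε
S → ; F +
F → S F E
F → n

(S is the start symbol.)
No FIRST/FOLLOW conflicts.

A FIRST/FOLLOW conflict occurs when a non-terminal N has a nullable alternative N → β (β ⇒* ε) and another alternative N → α with FIRST(α) ∩ FOLLOW(N) ≠ ∅: on such a lookahead the parser cannot decide between expanding α and letting N vanish via β.

Nullable non-terminals: Y.
Y has a nullable alternative but only one production, so nothing to check.

E, F, S have no nullable alternative, so no FIRST/FOLLOW check is needed there.

No FIRST/FOLLOW conflicts found.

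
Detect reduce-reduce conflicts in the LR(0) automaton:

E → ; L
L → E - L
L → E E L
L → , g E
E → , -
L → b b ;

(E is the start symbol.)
No reduce-reduce conflicts

A reduce-reduce conflict occurs when an LR(0) state has two complete items [A → α .] and [B → β .] — both call for a reduction, and with no lookahead the parser cannot choose between them.

Augment with E' → E and build the canonical LR(0) collection (I0 = CLOSURE({[E' → . E]}), then GOTO on every symbol after a dot until no new states appear). It has 17 states:
  I0: { [E → . , -], [E → . ; L], [E' → . E] }  — shift
  I1: { [E → , . -] }  — shift
  I2: { [E → . , -], [E → . ; L], [E → ; . L], [L → . , g E], [L → . E - L], [L → . E E L], [L → . b b ;] }  — shift
  I3: { [E' → E .] }  — accept
  I4: { [E → , . -], [L → , . g E] }  — shift
  I5: { [E → . , -], [E → . ; L], [L → E . - L], [L → E . E L] }  — shift
  I6: { [E → ; L .] }  — reduce
  I7: { [L → b . b ;] }  — shift
  I8: { [L → b b . ;] }  — shift
  I9: { [L → b b ; .] }  — reduce
  I10: { [E → . , -], [E → . ; L], [L → . , g E], [L → . E - L], [L → . E E L], [L → . b b ;], [L → E - . L] }  — shift
  I11: { [E → . , -], [E → . ; L], [L → . , g E], [L → . E - L], [L → . E E L], [L → . b b ;], [L → E E . L] }  — shift
  I12: { [L → E E L .] }  — reduce
  I13: { [L → E - L .] }  — reduce
  I14: { [E → , - .] }  — reduce
  I15: { [E → . , -], [E → . ; L], [L → , g . E] }  — shift
  I16: { [L → , g E .] }  — reduce

No state contains more than one complete item.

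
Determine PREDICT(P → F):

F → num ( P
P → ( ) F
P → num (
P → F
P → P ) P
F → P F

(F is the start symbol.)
{ '(', 'num' }

PREDICT(P → F) = (FIRST(RHS) \ {ε}) ∪ (FOLLOW(P) if ε ∈ FIRST(RHS), i.e. RHS ⇒* ε)
FIRST(F) = { '(', 'num' }
FIRST(F) = { '(', 'num' }
ε ∉ FIRST(F), so FOLLOW(P) is not added.
PREDICT(P → F) = { '(', 'num' }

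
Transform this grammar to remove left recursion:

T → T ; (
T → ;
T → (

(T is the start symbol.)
T is directly left-recursive. The standard transformation for
  A → A α₁ | ... | A α_m | β₁ | ... | β_n
is
  A  → β₁ A' | ... | β_n A'
  A' → α₁ A' | ... | α_m A' | ε

T → ; becomes T → ; T'
T → ( becomes T → ( T'
T → T ; ( becomes T' → ; ( T'
Add T' → ε

Resulting grammar:
T → ; T'
T → ( T'
T' → ; ( T'
T' → ε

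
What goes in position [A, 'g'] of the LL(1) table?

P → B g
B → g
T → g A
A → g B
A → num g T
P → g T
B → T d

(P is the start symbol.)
To find M[A, 'g'], we find productions for A where 'g' is in the predict set (PREDICT(N → α) = (FIRST(α) \ {ε}) ∪ (FOLLOW(N) if α ⇒* ε)).

A → g B: PREDICT = { 'g' }
  'g' is in predict set, so this production goes in M[A, 'g']
A → num g T: PREDICT = { 'num' }

M[A, 'g'] = A → g B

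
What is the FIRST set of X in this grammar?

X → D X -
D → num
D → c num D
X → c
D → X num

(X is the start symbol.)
To compute FIRST(X), examine every production with X on the left-hand side, reading each right-hand side left to right until a non-nullable symbol is reached.

FIRST sets of the other non-terminals involved (by the same procedure, iterated to a fixed point):
  FIRST(D) = { 'c', 'num' }

From X → D X -:
  - D is a non-terminal: add FIRST(D) \ {ε} = { 'c', 'num' }
    D is not nullable, so stop
From X → c:
  - c is a terminal: add 'c' and stop

Collecting: FIRST(X) = { 'c', 'num' }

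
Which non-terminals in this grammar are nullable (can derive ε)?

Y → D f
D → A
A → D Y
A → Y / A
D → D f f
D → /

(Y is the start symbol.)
None

A non-terminal is nullable if it can derive ε (the empty string): either it has an ε-production, or it has a production whose right-hand side consists entirely of nullable non-terminals.

There are no ε-productions, so no non-terminal can derive ε.
No non-terminals are nullable.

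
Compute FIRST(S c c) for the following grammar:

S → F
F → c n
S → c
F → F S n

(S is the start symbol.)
{ 'c' }

FIRST sets of the non-terminals involved (from the grammar, by fixed-point iteration):
  FIRST(S) = { 'c' }

To compute FIRST(S c c), process the symbols left to right:
Symbol S is a non-terminal. Add FIRST(S) \ {ε} = { 'c' }
S is not nullable (ε ∉ FIRST(S)), so stop here.
FIRST(S c c) = { 'c' }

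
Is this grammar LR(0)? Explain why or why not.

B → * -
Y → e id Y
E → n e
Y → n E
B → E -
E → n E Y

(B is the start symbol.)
A grammar is LR(0) if no state in the canonical LR(0) collection has:
  - both a shift item (dot before a terminal) and a complete item (shift-reduce conflict), or
  - two or more complete items (reduce-reduce conflict; the accept item [B' → B .] counts as a complete item here).

Augment with B' → B and build the canonical LR(0) collection (I0 = CLOSURE({[B' → . B]}), then GOTO on every symbol after a dot until no new states appear). It has 15 states:
  I0: { [B → . * -], [B → . E -], [B' → . B], [E → . n E Y], [E → . n e] }  — shift
  I1: { [B → * . -] }  — shift
  I2: { [B' → B .] }  — accept
  I3: { [B → E . -] }  — shift
  I4: { [E → . n E Y], [E → . n e], [E → n . E Y], [E → n . e] }  — shift
  I5: { [E → n E . Y], [Y → . e id Y], [Y → . n E] }  — shift
  I6: { [E → n e .] }  — reduce
  I7: { [E → n E Y .] }  — reduce
  I8: { [Y → e . id Y] }  — shift
  I9: { [E → . n E Y], [E → . n e], [Y → n . E] }  — shift
  I10: { [Y → n E .] }  — reduce
  I11: { [Y → . e id Y], [Y → . n E], [Y → e id . Y] }  — shift
  I12: { [Y → e id Y .] }  — reduce
  I13: { [B → E - .] }  — reduce
  I14: { [B → * - .] }  — reduce

Every state is either a pure shift/goto state or contains exactly one complete item and nothing to shift — no conflicts. The grammar is LR(0).

Answer: Yes, the grammar is LR(0)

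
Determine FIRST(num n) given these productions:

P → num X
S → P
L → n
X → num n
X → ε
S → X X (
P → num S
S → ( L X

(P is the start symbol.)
To compute FIRST(num n), process the symbols left to right:
Symbol num is a terminal. Add 'num' and stop.
FIRST(num n) = { 'num' }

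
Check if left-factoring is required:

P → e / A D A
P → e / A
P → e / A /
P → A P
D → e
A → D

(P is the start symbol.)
Left-factoring is needed when two productions for the same non-terminal
share a common prefix on the right-hand side.

Productions for P:
  P → e / A D A
  P → e / A
  P → e / A /
  P → A P

Found common prefix 'e / A' in productions for P

Answer: Yes, P has productions with common prefix 'e / A'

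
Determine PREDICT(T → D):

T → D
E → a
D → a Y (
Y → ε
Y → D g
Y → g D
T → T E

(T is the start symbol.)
{ 'a' }

PREDICT(T → D) = (FIRST(RHS) \ {ε}) ∪ (FOLLOW(T) if ε ∈ FIRST(RHS), i.e. RHS ⇒* ε)
FIRST(D) = { 'a' }
FIRST(D) = { 'a' }
ε ∉ FIRST(D), so FOLLOW(T) is not added.
PREDICT(T → D) = { 'a' }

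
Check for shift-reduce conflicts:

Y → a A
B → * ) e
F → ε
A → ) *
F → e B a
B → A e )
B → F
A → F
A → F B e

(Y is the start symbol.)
Augment with Y' → Y and build the canonical LR(0) collection (I0 = CLOSURE({[Y' → . Y]}), then GOTO on every symbol after a dot until no new states appear). It has 19 states:
  I0: { [Y → . a A], [Y' → . Y] }  — shift
  I1: { [Y' → Y .] }  — accept
  I2: { [A → . ) *], [A → . F B e], [A → . F], [F → . e B a], [F → .], [Y → a . A] }  — shift, reduce
  I3: { [A → ) . *] }  — shift
  I4: { [Y → a A .] }  — reduce
  I5: { [A → . ) *], [A → . F B e], [A → . F], [A → F . B e], [A → F .], [B → . * ) e], [B → . A e )], [B → . F], [F → . e B a], [F → .] }  — shift, 2 reduces
  I6: { [A → . ) *], [A → . F B e], [A → . F], [B → . * ) e], [B → . A e )], [B → . F], [F → . e B a], [F → .], [F → e . B a] }  — shift, reduce
  I7: { [B → * . ) e] }  — shift
  I8: { [B → A . e )] }  — shift
  I9: { [F → e B . a] }  — shift
  I10: { [A → . ) *], [A → . F B e], [A → . F], [A → F . B e], [A → F .], [B → . * ) e], [B → . A e )], [B → . F], [B → F .], [F → . e B a], [F → .] }  — shift, 3 reduces
  I11: { [A → F B . e] }  — shift
  I12: { [A → F B e .] }  — reduce
  I13: { [F → e B a .] }  — reduce
  I14: { [B → A e . )] }  — shift
  I15: { [B → A e ) .] }  — reduce
  I16: { [B → * ) . e] }  — shift
  I17: { [B → * ) e .] }  — reduce
  I18: { [A → ) * .] }  — reduce

I2 contains reduce item [F → .] and shift items [A → . ) *], [F → . e B a] — shift-reduce conflict.
I5 contains reduce items [A → F .], [F → .] and shift items [A → . ) *], [B → . * ) e], [F → . e B a] — shift-reduce conflict.
I6 contains reduce item [F → .] and shift items [A → . ) *], [B → . * ) e], [F → . e B a] — shift-reduce conflict.
I10 contains reduce items [A → F .], [B → F .], [F → .] and shift items [A → . ) *], [B → . * ) e], [F → . e B a] — shift-reduce conflict.

Answer: Yes — I2: [F → .] vs [A → . ) *]; I5: [A → F .] vs [A → . ) *]; I6: [F → .] vs [A → . ) *]; I10: [A → F .] vs [A → . ) *]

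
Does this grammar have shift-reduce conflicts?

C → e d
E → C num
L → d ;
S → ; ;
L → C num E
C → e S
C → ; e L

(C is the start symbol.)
A shift-reduce conflict occurs when an LR(0) state has both:
  - a complete (reduce) item [A → α .] (dot at the end), and
  - a shift item [B → β . c γ] (dot before a terminal).

Augment with C' → C and build the canonical LR(0) collection (I0 = CLOSURE({[C' → . C]}), then GOTO on every symbol after a dot until no new states appear). It has 17 states:
  I0: { [C → . ; e L], [C → . e S], [C → . e d], [C' → . C] }  — shift
  I1: { [C → ; . e L] }  — shift
  I2: { [C' → C .] }  — accept
  I3: { [C → e . S], [C → e . d], [S → . ; ;] }  — shift
  I4: { [S → ; . ;] }  — shift
  I5: { [C → e S .] }  — reduce
  I6: { [C → e d .] }  — reduce
  I7: { [S → ; ; .] }  — reduce
  I8: { [C → . ; e L], [C → . e S], [C → . e d], [C → ; e . L], [L → . C num E], [L → . d ;] }  — shift
  I9: { [L → C . num E] }  — shift
  I10: { [C → ; e L .] }  — reduce
  I11: { [L → d . ;] }  — shift
  I12: { [L → d ; .] }  — reduce
  I13: { [C → . ; e L], [C → . e S], [C → . e d], [E → . C num], [L → C num . E] }  — shift
  I14: { [E → C . num] }  — shift
  I15: { [L → C num E .] }  — reduce
  I16: { [E → C num .] }  — reduce

No state contains both a complete item and a shift item.

Answer: No shift-reduce conflicts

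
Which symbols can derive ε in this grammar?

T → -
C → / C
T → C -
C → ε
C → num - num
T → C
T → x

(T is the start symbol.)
A non-terminal is nullable if it can derive ε (the empty string): either it has an ε-production, or it has a production whose right-hand side consists entirely of nullable non-terminals.

ε-productions: C → ε
So C is immediately nullable.
T → C: every symbol on the right is nullable, so T is nullable too.
Every non-terminal is now nullable.
Nullable = { 'C', 'T' }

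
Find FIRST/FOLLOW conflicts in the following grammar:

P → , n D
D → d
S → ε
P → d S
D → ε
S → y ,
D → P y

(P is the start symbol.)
Yes. S → y ',' with FOLLOW(S) on { 'y' }

A FIRST/FOLLOW conflict occurs when a non-terminal N has a nullable alternative N → β (β ⇒* ε) and another alternative N → α with FIRST(α) ∩ FOLLOW(N) ≠ ∅: on such a lookahead the parser cannot decide between expanding α and letting N vanish via β.

Nullable non-terminals: D, S.
FIRST sets used below: FIRST(P) = { ',', 'd' }

D: nullable alternative(s) D → ε; FOLLOW(D) = { $, 'y' }
  D → d: FIRST \ {ε} = { 'd' } — disjoint from FOLLOW(D)
  D → ε: FIRST \ {ε} = { } — this is the only nullable alternative, skip
  D → P y: FIRST \ {ε} = { ',', 'd' } — disjoint from FOLLOW(D)

S: nullable alternative(s) S → ε; FOLLOW(S) = { $, 'y' }
  S → ε: FIRST \ {ε} = { } — this is the only nullable alternative, skip
  S → y ,: FIRST \ {ε} = { 'y' } — overlaps FOLLOW(S) on { 'y' }: CONFLICT

P has no nullable alternative, so no FIRST/FOLLOW check is needed there.

So the grammar has 1 FIRST/FOLLOW conflict (marked CONFLICT above).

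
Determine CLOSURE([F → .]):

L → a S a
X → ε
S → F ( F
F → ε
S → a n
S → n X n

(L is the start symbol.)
Start with: [F → .]
The dot is at the end, so nothing is added.

CLOSURE = { [F → .] }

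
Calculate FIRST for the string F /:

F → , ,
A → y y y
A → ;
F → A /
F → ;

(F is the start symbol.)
FIRST sets of the non-terminals involved (from the grammar, by fixed-point iteration):
  FIRST(F) = { ',', ';', 'y' }

To compute FIRST(F /), process the symbols left to right:
Symbol F is a non-terminal. Add FIRST(F) \ {ε} = { ',', ';', 'y' }
F is not nullable (ε ∉ FIRST(F)), so stop here.
FIRST(F /) = { ',', ';', 'y' }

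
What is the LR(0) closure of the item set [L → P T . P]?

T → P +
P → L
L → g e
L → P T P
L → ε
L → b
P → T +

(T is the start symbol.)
{ [L → . P T P], [L → . b], [L → . g e], [L → .], [L → P T . P], [P → . L], [P → . T +], [T → . P +] }

To compute CLOSURE, for each item [A → α.Bβ] where B is a non-terminal, add [B → .γ] for all productions B → γ; repeat for the newly added items until nothing changes.

Start with: [L → P T . P]
  [L → P T . P] has the dot before P: add [P → . L], [P → . T +]
  [P → . L] has the dot before L: add [L → . g e], [L → . P T P], [L → .], [L → . b]
  [P → . T +] has the dot before T: add [T → . P +]
No further items can be added.

CLOSURE = { [L → . P T P], [L → . b], [L → . g e], [L → .], [L → P T . P], [P → . L], [P → . T +], [T → . P +] }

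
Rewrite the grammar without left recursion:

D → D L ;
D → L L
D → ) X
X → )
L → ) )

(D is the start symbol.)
D → L L D'
D → ) X D'
D' → L ; D'
D' → ε
X → )
L → ) )

D is directly left-recursive. The standard transformation for
  A → A α₁ | ... | A α_m | β₁ | ... | β_n
is
  A  → β₁ A' | ... | β_n A'
  A' → α₁ A' | ... | α_m A' | ε

D → L L becomes D → L L D'
D → ) X becomes D → ) X D'
D → D L ; becomes D' → L ; D'
Add D' → ε

Productions for other non-terminals are unchanged:
  X → )
  L → ) )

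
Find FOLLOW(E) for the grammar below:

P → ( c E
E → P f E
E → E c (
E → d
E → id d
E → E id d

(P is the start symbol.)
To compute FOLLOW(E), find every occurrence of E on a right-hand side N → α E β: add FIRST(β) \ {ε}, and if β is empty or nullable also add FOLLOW(N). Iterate to a fixed point.

In P → ( c E: E is at the end, add FOLLOW(P)
In E → P f E: E is at the end; this adds FOLLOW(E) to itself — nothing new
In E → E c (: E is followed by c '(', add FIRST(c '(') \ {ε} = { 'c' }
In E → E id d: E is followed by id d, add FIRST(id d) \ {ε} = { 'id' }

The FOLLOW sets referred to above (computed the same way, to a fixed point):
  FOLLOW(P) = { $, 'f' }

Taking the union: FOLLOW(E) = { $, 'c', 'f', 'id' }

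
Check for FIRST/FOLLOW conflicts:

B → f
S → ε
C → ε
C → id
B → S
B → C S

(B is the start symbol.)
A FIRST/FOLLOW conflict occurs when a non-terminal N has a nullable alternative N → β (β ⇒* ε) and another alternative N → α with FIRST(α) ∩ FOLLOW(N) ≠ ∅: on such a lookahead the parser cannot decide between expanding α and letting N vanish via β.

Nullable non-terminals: B, C, S.
FIRST sets used below: FIRST(S) = { ε }, FIRST(C) = { 'id', ε }

B: nullable alternative(s) B → S, B → C S; FOLLOW(B) = { $ }
  B → f: FIRST \ {ε} = { 'f' } — disjoint from FOLLOW(B)
  B → S: FIRST \ {ε} = { } — disjoint from FOLLOW(B)
  B → C S: FIRST \ {ε} = { 'id' } — disjoint from FOLLOW(B)

C: nullable alternative(s) C → ε; FOLLOW(C) = { $ }
  C → ε: FIRST \ {ε} = { } — this is the only nullable alternative, skip
  C → id: FIRST \ {ε} = { 'id' } — disjoint from FOLLOW(C)
S has a nullable alternative but only one production, so nothing to check.

No FIRST/FOLLOW conflicts found.

Answer: No FIRST/FOLLOW conflicts.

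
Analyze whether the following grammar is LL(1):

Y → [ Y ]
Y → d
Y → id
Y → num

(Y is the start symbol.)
Yes, the grammar is LL(1).

For Y:
  PREDICT(Y → '[' Y ']') = { '[' }
  PREDICT(Y → d) = { 'd' }
  PREDICT(Y → id) = { 'id' }
  PREDICT(Y → num) = { 'num' }

All predict sets are disjoint. The grammar IS LL(1).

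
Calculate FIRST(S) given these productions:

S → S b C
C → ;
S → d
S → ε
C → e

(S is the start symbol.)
{ 'b', 'd', ε }

To compute FIRST(S), examine every production with S on the left-hand side, reading each right-hand side left to right until a non-nullable symbol is reached.

From S → S b C:
  - S is the symbol being defined: contributes nothing new
    S is nullable, so continue to the next symbol
  - b is a terminal: add 'b' and stop
From S → d:
  - d is a terminal: add 'd' and stop
From S → ε:
  - ε-production, so ε ∈ FIRST(S)

Collecting: FIRST(S) = { 'b', 'd', ε }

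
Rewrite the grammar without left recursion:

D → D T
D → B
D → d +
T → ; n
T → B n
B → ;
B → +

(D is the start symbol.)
D is directly left-recursive. The standard transformation for
  A → A α₁ | ... | A α_m | β₁ | ... | β_n
is
  A  → β₁ A' | ... | β_n A'
  A' → α₁ A' | ... | α_m A' | ε

D → B becomes D → B D'
D → d + becomes D → d + D'
D → D T becomes D' → T D'
Add D' → ε

Productions for other non-terminals are unchanged:
  T → ; n
  T → B n
  B → ;
  B → +

Resulting grammar:
D → B D'
D → d + D'
D' → T D'
D' → ε
T → ; n
T → B n
B → ;
B → +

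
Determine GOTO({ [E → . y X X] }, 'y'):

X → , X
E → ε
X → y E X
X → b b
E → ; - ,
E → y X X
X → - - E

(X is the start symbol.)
{ [E → y . X X], [X → . , X], [X → . - - E], [X → . b b], [X → . y E X] }

GOTO(I, 'y') = CLOSURE({ [A → αX.β] : [A → α.Xβ] ∈ I, X = 'y' })

Items with dot before 'y', with the dot advanced:
  [E → . y X X] → [E → y . X X]
Closure of the advanced items:
  [E → y . X X] has the dot before X: add [X → . , X], [X → . y E X], [X → . b b], [X → . - - E]

GOTO = { [E → y . X X], [X → . , X], [X → . - - E], [X → . b b], [X → . y E X] }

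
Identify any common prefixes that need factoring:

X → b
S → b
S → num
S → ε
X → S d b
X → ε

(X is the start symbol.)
No, left-factoring is not needed

Left-factoring is needed when two productions for the same non-terminal
share a common prefix on the right-hand side.

Productions for X:
  X → b
  X → S d b
  X → ε
Productions for S:
  S → b
  S → num
  S → ε

No common prefixes found.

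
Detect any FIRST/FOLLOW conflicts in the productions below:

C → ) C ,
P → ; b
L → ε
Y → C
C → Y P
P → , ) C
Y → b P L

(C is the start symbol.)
No FIRST/FOLLOW conflicts.

A FIRST/FOLLOW conflict occurs when a non-terminal N has a nullable alternative N → β (β ⇒* ε) and another alternative N → α with FIRST(α) ∩ FOLLOW(N) ≠ ∅: on such a lookahead the parser cannot decide between expanding α and letting N vanish via β.

Nullable non-terminals: L.
L has a nullable alternative but only one production, so nothing to check.

C, P, Y have no nullable alternative, so no FIRST/FOLLOW check is needed there.

No FIRST/FOLLOW conflicts found.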